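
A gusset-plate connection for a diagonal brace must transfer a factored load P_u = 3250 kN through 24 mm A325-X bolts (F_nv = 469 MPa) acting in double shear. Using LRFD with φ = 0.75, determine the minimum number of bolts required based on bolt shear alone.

11 bolts

A_b = π·24²/4 = 452.4 mm².
Per-bolt design strength φR_n = 0.75 × 469 × 452.4 × 2 / 1000 = 318.3 kN.
n ≥ 3250 / 318.3 = 10.21 → use 11 bolts.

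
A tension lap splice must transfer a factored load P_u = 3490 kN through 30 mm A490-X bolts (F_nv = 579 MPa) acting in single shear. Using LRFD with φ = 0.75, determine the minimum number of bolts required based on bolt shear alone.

A_b = π·30²/4 = 706.9 mm².
Per-bolt design strength φR_n = 0.75 × 579 × 706.9 × 1 / 1000 = 307 kN.
n ≥ 3490 / 307 = 11.37 → use 12 bolts.

12 bolts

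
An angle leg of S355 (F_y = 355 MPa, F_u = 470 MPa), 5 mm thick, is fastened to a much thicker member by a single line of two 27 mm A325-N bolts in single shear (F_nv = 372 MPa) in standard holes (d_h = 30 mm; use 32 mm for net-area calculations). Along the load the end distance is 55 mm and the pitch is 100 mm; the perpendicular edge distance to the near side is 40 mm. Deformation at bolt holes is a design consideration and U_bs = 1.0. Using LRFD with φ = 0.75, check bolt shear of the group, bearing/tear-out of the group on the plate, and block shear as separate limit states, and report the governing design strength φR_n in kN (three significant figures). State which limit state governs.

155 kN (block shear governs)

Bolt shear: A_b = π·27²/4 = 572.6 mm²; R_n = 372 × 572.6 × 2 × 1 / 1000 = 426 kN → 0.75 × 426 = 319 kN.
Bearing: edge l_c = 40, r_n = 112.8 kN; interior l_c = 70, r_n = 152.3 kN; R_n = 112.8 + 1·152.3 = 265.1 kN → 199 kN.
Block shear: A_gv = 775, A_nv = 535, A_nt = 120 mm²; R_n = min(0.6F_uA_nv, 0.6F_yA_gv) + U_bs·F_u·A_nt = 207.3 kN → 155 kN.
Block shear governs: 155 kN.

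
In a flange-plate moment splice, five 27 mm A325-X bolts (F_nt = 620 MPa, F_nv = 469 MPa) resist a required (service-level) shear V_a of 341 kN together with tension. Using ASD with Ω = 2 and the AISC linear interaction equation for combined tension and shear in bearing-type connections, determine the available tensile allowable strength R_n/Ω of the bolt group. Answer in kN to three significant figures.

703 kN

A_b = π·27²/4 = 572.6 mm²; f_rv = 341 × 1000 / (5 × 572.6) = 119.1 MPa.
F'_nt = 1.3 F_nt − (Ω F_nt / F_nv) f_rv = 1.3·620 − (2·620/469)·119.1 = 491.1 MPa, capped at F_nt → F'_nt = 491.1 MPa.
R_n = F'_nt · A_b · n = 491.1 × 572.6 × 5 / 1000 = 1406 kN.
Allowable strength R_n/Ω = 1406 / 2 = 703 kN.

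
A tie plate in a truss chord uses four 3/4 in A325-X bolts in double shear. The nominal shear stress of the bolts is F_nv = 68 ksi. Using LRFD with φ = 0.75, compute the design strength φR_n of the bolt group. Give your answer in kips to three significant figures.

180 kips

A_b = π × 0.75² / 4 = 0.4418 in².
R_n = F_nv · A_b · n · n_s = 68 × 0.4418 × 4 × 2 = 240.3 kips.
Design strength φR_n = 0.75 × 240.3 = 180 kips.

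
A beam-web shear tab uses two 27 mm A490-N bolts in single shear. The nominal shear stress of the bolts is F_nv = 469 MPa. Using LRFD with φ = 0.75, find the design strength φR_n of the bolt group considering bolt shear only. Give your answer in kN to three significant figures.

A_b = π × 27² / 4 = 572.6 mm².
R_n = F_nv · A_b · n · n_s = 469 × 572.6 × 2 × 1 / 1000 = 537.1 kN.
Design strength φR_n = 0.75 × 537.1 = 403 kN.

403 kN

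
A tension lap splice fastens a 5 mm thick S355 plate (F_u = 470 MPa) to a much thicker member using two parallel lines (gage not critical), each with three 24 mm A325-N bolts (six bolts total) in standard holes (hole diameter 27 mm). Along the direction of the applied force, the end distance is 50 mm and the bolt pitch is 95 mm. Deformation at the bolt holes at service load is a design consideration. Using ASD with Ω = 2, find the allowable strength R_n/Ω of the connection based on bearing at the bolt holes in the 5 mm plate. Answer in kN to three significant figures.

374 kN

Per bolt r_n = 1.2 l_c t F_u ≤ 2.4 d t F_u; upper limit = 2.4 × 24 × 5 × 470 / 1000 = 135.4 kN.
Edge bolt: l_c = 50 − 27/2 = 36.5 mm → 1.2 × 36.5 × 5 × 470 / 1000 = 102.9 → r_n = 102.9 kN.
Interior bolts: l_c = 95 − 27 = 68 mm → 1.2 × 68 × 5 × 470 / 1000 = 191.8 → r_n = 135.4 kN.
R_n = 2 × 102.9 + 4 × 135.4 = 747.3 kN.
Allowable strength R_n/Ω = 747.3 / 2 = 374 kN.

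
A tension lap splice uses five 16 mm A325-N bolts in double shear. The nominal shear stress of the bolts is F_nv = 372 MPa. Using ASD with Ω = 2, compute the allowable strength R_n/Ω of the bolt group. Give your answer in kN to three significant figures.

374 kN

A_b = π × 16² / 4 = 201.1 mm².
R_n = F_nv · A_b · n · n_s = 372 × 201.1 × 5 × 2 / 1000 = 748 kN.
Allowable strength R_n/Ω = 748 / 2 = 374 kN.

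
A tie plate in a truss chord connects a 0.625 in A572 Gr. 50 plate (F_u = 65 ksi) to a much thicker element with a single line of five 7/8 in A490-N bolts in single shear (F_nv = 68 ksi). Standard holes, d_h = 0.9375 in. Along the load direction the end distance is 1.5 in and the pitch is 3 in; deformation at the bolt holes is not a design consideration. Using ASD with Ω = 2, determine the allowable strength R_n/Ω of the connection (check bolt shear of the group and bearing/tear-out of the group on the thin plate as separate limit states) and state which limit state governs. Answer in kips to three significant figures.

Bolt shear: A_b = π·0.875²/4 = 0.6013 in²; R_n = 68 × 0.6013 × 5 × 1 = 204.4 kips → 204.4 / 2 = 102 kips.
Bearing (1.5 l_c t F_u ≤ 3.0 d t F_u): upper limit = 3.0·0.875·0.625·65 = 106.6 kips.
  Edge l_c = 1.5 − 0.9375/2 = 1.031 → r_n = 62.84 kips; interior l_c = 3 − 0.9375 = 2.062 → r_n = 106.6 kips.
  R_n,bearing = 1·62.84 + 4·106.6 = 489.4 kips → 489.4 / 2 = 245 kips.
Bolt shear governs: 102 kips.

102 kips (bolt shear governs)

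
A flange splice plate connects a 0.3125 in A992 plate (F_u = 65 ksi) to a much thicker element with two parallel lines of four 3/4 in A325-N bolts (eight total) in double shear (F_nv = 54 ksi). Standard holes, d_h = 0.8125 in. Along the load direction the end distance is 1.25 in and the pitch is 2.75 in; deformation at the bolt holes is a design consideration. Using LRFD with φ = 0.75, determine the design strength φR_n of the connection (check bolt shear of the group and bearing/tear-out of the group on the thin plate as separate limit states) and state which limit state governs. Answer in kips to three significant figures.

Bolt shear: A_b = π·0.75²/4 = 0.4418 in²; R_n = 54 × 0.4418 × 8 × 2 = 381.7 kips → 0.75 × 381.7 = 286 kips.
Bearing (1.2 l_c t F_u ≤ 2.4 d t F_u): upper limit = 2.4·0.75·0.3125·65 = 36.56 kips.
  Edge l_c = 1.25 − 0.8125/2 = 0.8438 → r_n = 20.57 kips; interior l_c = 2.75 − 0.8125 = 1.938 → r_n = 36.56 kips.
  R_n,bearing = 2·20.57 + 6·36.56 = 260.5 kips → 0.75 × 260.5 = 195 kips.
Bearing governs: 195 kips.

195 kips (bearing governs)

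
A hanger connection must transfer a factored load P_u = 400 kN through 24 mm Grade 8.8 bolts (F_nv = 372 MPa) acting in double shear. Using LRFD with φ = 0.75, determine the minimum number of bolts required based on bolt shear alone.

2 bolts

A_b = π·24²/4 = 452.4 mm².
Per-bolt design strength φR_n = 0.75 × 372 × 452.4 × 2 / 1000 = 252.4 kN.
n ≥ 400 / 252.4 = 1.585 → use 2 bolts.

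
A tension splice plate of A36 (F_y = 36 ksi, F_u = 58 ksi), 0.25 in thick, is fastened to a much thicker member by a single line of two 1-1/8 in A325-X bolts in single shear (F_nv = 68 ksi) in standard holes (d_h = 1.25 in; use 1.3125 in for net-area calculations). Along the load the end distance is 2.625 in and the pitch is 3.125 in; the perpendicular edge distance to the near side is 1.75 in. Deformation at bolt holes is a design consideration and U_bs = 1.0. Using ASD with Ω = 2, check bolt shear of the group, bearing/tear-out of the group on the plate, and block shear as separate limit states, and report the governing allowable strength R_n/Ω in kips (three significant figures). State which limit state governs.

Bolt shear: A_b = π·1.125²/4 = 0.994 in²; R_n = 68 × 0.994 × 2 × 1 = 135.2 kips → 135.2 / 2 = 67.6 kips.
Bearing: edge l_c = 2, r_n = 34.8 kips; interior l_c = 1.875, r_n = 32.62 kips; R_n = 34.8 + 1·32.62 = 67.42 kips → 33.7 kips.
Block shear: A_gv = 1.438, A_nv = 0.9453, A_nt = 0.2734 in²; R_n = min(0.6F_uA_nv, 0.6F_yA_gv) + U_bs·F_u·A_nt = 46.91 kips → 23.5 kips.
Block shear governs: 23.5 kips.

23.5 kips (block shear governs)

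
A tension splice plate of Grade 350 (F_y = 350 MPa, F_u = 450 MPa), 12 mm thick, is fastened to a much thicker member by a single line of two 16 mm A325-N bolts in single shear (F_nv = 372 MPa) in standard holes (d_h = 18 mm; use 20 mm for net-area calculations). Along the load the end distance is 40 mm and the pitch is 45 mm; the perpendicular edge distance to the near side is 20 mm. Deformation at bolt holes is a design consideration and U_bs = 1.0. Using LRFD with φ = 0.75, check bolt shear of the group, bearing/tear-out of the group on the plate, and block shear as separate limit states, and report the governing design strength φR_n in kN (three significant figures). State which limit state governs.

Bolt shear: A_b = π·16²/4 = 201.1 mm²; R_n = 372 × 201.1 × 2 × 1 / 1000 = 149.6 kN → 0.75 × 149.6 = 112 kN.
Bearing: edge l_c = 31, r_n = 200.9 kN; interior l_c = 27, r_n = 175 kN; R_n = 200.9 + 1·175 = 375.8 kN → 282 kN.
Block shear: A_gv = 1020, A_nv = 660, A_nt = 120 mm²; R_n = min(0.6F_uA_nv, 0.6F_yA_gv) + U_bs·F_u·A_nt = 232.2 kN → 174 kN.
Bolt shear governs: 112 kN.

112 kN (bolt shear governs)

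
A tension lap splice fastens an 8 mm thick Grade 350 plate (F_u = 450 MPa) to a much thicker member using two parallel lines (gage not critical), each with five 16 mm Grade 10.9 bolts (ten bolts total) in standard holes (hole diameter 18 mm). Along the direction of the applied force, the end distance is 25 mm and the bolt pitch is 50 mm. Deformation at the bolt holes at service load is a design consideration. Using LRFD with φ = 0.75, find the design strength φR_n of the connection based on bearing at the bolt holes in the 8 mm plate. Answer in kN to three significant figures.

Per bolt r_n = 1.2 l_c t F_u ≤ 2.4 d t F_u; upper limit = 2.4 × 16 × 8 × 450 / 1000 = 138.2 kN.
Edge bolt: l_c = 25 − 18/2 = 16 mm → 1.2 × 16 × 8 × 450 / 1000 = 69.12 → r_n = 69.12 kN.
Interior bolts: l_c = 50 − 18 = 32 mm → 1.2 × 32 × 8 × 450 / 1000 = 138.2 → r_n = 138.2 kN.
R_n = 2 × 69.12 + 8 × 138.2 = 1244 kN.
Design strength φR_n = 0.75 × 1244 = 933 kN.

933 kN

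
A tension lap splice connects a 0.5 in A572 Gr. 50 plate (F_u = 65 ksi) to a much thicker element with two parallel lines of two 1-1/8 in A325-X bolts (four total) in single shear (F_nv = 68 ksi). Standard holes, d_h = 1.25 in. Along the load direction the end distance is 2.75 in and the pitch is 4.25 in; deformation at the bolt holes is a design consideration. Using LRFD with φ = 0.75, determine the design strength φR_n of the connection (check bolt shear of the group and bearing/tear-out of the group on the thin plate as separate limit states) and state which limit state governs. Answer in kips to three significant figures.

Bolt shear: A_b = π·1.125²/4 = 0.994 in²; R_n = 68 × 0.994 × 4 × 1 = 270.4 kips → 0.75 × 270.4 = 203 kips.
Bearing (1.2 l_c t F_u ≤ 2.4 d t F_u): upper limit = 2.4·1.125·0.5·65 = 87.75 kips.
  Edge l_c = 2.75 − 1.25/2 = 2.125 → r_n = 82.88 kips; interior l_c = 4.25 − 1.25 = 3 → r_n = 87.75 kips.
  R_n,bearing = 2·82.88 + 2·87.75 = 341.2 kips → 0.75 × 341.2 = 256 kips.
Bolt shear governs: 203 kips.

203 kips (bolt shear governs)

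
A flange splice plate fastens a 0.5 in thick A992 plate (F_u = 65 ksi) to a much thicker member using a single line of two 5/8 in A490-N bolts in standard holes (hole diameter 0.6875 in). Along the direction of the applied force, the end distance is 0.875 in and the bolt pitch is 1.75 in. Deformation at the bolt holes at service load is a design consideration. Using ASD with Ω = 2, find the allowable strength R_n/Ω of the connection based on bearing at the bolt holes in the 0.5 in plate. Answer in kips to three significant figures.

Per bolt r_n = 1.2 l_c t F_u ≤ 2.4 d t F_u; upper limit = 2.4 × 0.625 × 0.5 × 65 = 48.75 kips.
Edge bolt: l_c = 0.875 − 0.6875/2 = 0.5312 in → 1.2 × 0.5312 × 0.5 × 65 = 20.72 → r_n = 20.72 kips.
Interior bolts: l_c = 1.75 − 0.6875 = 1.062 in → 1.2 × 1.062 × 0.5 × 65 = 41.44 → r_n = 41.44 kips.
R_n = 1 × 20.72 + 1 × 41.44 = 62.16 kips.
Allowable strength R_n/Ω = 62.16 / 2 = 31.1 kips.

31.1 kips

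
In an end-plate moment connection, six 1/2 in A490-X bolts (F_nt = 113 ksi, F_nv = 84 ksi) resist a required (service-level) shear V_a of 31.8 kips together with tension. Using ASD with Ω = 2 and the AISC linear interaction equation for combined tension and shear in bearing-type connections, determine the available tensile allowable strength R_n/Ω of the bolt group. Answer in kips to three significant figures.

A_b = π·0.5²/4 = 0.1963 in²; f_rv = 31.8 / (6 × 0.1963) = 26.99 ksi.
F'_nt = 1.3 F_nt − (Ω F_nt / F_nv) f_rv = 1.3·113 − (2·113/84)·26.99 = 74.28 ksi, capped at F_nt → F'_nt = 74.28 ksi.
R_n = F'_nt · A_b · n = 74.28 × 0.1963 × 6 = 87.51 kips.
Allowable strength R_n/Ω = 87.51 / 2 = 43.8 kips.

43.8 kips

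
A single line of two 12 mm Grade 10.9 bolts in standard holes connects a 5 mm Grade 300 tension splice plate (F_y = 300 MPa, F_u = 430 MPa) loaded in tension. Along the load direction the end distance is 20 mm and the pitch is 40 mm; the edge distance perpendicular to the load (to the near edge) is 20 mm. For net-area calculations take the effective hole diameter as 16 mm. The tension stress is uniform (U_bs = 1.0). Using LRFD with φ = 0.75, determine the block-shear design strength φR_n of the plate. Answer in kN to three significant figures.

Shear plane L_v = 20 + 1·40 = 60 mm; A_gv = 60 × 5 = 300 mm².
A_nv = (60 − 1.5·16) × 5 = 180 mm².
A_nt = (20 − 0.5·16) × 5 = 60 mm².
0.6 F_u A_nv = 46.44 kN; 0.6 F_y A_gv = 54 kN → shear rupture governs the shear term.
R_n = 46.44 + 1.0 × 430 × 60 / 1000 = 72.24 kN.
Design strength φR_n = 0.75 × 72.24 = 54.2 kN.

54.2 kN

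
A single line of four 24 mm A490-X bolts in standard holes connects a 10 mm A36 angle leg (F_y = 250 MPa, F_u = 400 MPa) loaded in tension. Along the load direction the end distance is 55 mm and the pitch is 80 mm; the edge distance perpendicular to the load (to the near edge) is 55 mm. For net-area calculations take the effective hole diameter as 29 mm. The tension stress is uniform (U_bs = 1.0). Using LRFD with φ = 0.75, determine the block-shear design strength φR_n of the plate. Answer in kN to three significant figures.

Shear plane L_v = 55 + 3·80 = 295 mm; A_gv = 295 × 10 = 2950 mm².
A_nv = (295 − 3.5·29) × 10 = 1935 mm².
A_nt = (55 − 0.5·29) × 10 = 405 mm².
0.6 F_u A_nv = 464.4 kN; 0.6 F_y A_gv = 442.5 kN → shear yielding governs the shear term.
R_n = 442.5 + 1.0 × 400 × 405 / 1000 = 604.5 kN.
Design strength φR_n = 0.75 × 604.5 = 453 kN.

453 kN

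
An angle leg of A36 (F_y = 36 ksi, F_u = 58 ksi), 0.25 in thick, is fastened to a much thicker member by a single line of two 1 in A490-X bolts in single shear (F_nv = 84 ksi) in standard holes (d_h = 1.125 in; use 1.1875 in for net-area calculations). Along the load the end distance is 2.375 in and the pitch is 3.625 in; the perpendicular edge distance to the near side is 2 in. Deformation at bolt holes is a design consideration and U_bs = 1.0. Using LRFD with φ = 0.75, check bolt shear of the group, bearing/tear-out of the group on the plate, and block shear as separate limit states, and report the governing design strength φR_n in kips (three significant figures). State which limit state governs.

39.6 kips (block shear governs)

Bolt shear: A_b = π·1²/4 = 0.7854 in²; R_n = 84 × 0.7854 × 2 × 1 = 131.9 kips → 0.75 × 131.9 = 99 kips.
Bearing: edge l_c = 1.812, r_n = 31.54 kips; interior l_c = 2.5, r_n = 34.8 kips; R_n = 31.54 + 1·34.8 = 66.34 kips → 49.8 kips.
Block shear: A_gv = 1.5, A_nv = 1.055, A_nt = 0.3516 in²; R_n = min(0.6F_uA_nv, 0.6F_yA_gv) + U_bs·F_u·A_nt = 52.79 kips → 39.6 kips.
Block shear governs: 39.6 kips.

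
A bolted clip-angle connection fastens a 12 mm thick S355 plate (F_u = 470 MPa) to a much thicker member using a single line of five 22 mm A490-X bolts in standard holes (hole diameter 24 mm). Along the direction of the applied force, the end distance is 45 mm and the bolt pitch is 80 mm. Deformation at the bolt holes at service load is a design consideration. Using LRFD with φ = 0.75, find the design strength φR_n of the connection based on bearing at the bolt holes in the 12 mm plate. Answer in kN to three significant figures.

Per bolt r_n = 1.2 l_c t F_u ≤ 2.4 d t F_u; upper limit = 2.4 × 22 × 12 × 470 / 1000 = 297.8 kN.
Edge bolt: l_c = 45 − 24/2 = 33 mm → 1.2 × 33 × 12 × 470 / 1000 = 223.3 → r_n = 223.3 kN.
Interior bolts: l_c = 80 − 24 = 56 mm → 1.2 × 56 × 12 × 470 / 1000 = 379 → r_n = 297.8 kN.
R_n = 1 × 223.3 + 4 × 297.8 = 1415 kN.
Design strength φR_n = 0.75 × 1415 = 1060 kN.

1060 kN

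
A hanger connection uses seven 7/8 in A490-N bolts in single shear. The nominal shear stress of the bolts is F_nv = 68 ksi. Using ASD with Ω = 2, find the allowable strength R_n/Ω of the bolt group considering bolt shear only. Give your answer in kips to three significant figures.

143 kips

A_b = π × 0.875² / 4 = 0.6013 in².
R_n = F_nv · A_b · n · n_s = 68 × 0.6013 × 7 × 1 = 286.2 kips.
Allowable strength R_n/Ω = 286.2 / 2 = 143 kips.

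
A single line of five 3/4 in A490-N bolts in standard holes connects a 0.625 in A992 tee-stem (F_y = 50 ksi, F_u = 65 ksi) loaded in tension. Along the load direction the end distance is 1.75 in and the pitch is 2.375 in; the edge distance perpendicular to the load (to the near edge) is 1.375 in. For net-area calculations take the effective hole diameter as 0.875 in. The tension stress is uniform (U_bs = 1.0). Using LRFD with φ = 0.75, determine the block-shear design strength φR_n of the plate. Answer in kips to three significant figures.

162 kips

Shear plane L_v = 1.75 + 4·2.375 = 11.25 in; A_gv = 11.25 × 0.625 = 7.031 in².
A_nv = (11.25 − 4.5·0.875) × 0.625 = 4.57 in².
A_nt = (1.375 − 0.5·0.875) × 0.625 = 0.5859 in².
0.6 F_u A_nv = 178.2 kips; 0.6 F_y A_gv = 210.9 kips → shear rupture governs the shear term.
R_n = 178.2 + 1.0 × 65 × 0.5859 = 216.3 kips.
Design strength φR_n = 0.75 × 216.3 = 162 kips.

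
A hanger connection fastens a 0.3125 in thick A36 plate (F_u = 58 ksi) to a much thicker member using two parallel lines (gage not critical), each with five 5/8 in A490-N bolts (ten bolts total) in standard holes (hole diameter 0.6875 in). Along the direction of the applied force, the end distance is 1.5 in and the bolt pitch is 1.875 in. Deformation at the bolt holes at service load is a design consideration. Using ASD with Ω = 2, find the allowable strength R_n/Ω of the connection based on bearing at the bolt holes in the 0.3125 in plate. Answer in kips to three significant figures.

128 kips

Per bolt r_n = 1.2 l_c t F_u ≤ 2.4 d t F_u; upper limit = 2.4 × 0.625 × 0.3125 × 58 = 27.19 kips.
Edge bolt: l_c = 1.5 − 0.6875/2 = 1.156 in → 1.2 × 1.156 × 0.3125 × 58 = 25.15 → r_n = 25.15 kips.
Interior bolts: l_c = 1.875 − 0.6875 = 1.188 in → 1.2 × 1.188 × 0.3125 × 58 = 25.83 → r_n = 25.83 kips.
R_n = 2 × 25.15 + 8 × 25.83 = 256.9 kips.
Allowable strength R_n/Ω = 256.9 / 2 = 128 kips.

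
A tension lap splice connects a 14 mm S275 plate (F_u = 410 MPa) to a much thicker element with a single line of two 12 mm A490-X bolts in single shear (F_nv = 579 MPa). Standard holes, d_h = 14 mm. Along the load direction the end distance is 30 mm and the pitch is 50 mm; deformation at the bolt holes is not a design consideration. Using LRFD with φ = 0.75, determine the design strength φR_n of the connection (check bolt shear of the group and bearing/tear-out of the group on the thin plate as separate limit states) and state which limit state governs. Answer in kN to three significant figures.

Bolt shear: A_b = π·12²/4 = 113.1 mm²; R_n = 579 × 113.1 × 2 × 1 / 1000 = 131 kN → 0.75 × 131 = 98.2 kN.
Bearing (1.5 l_c t F_u ≤ 3.0 d t F_u): upper limit = 3.0·12·14·410 / 1000 = 206.6 kN.
  Edge l_c = 30 − 14/2 = 23 → r_n = 198 kN; interior l_c = 50 − 14 = 36 → r_n = 206.6 kN.
  R_n,bearing = 1·198 + 1·206.6 = 404.7 kN → 0.75 × 404.7 = 304 kN.
Bolt shear governs: 98.2 kN.

98.2 kN (bolt shear governs)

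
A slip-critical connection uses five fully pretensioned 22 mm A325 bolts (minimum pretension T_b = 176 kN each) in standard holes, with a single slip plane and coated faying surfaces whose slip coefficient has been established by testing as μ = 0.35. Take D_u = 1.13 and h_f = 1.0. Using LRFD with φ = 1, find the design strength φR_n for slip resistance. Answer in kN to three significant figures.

R_n = μ · D_u · h_f · T_b · n_s · n_b = 0.35 × 1.13 × 1.0 × 176 × 1 × 5 = 348 kN.
Design strength φR_n = 1 × 348 = 348 kN.

348 kN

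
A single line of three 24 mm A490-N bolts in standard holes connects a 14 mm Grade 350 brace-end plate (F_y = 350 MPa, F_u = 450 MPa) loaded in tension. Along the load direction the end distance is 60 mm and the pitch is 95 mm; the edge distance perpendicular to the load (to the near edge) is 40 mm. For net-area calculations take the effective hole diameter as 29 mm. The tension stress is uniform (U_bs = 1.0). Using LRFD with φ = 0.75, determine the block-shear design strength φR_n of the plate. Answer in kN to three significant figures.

624 kN

Shear plane L_v = 60 + 2·95 = 250 mm; A_gv = 250 × 14 = 3500 mm².
A_nv = (250 − 2.5·29) × 14 = 2485 mm².
A_nt = (40 − 0.5·29) × 14 = 357 mm².
0.6 F_u A_nv = 671 kN; 0.6 F_y A_gv = 735 kN → shear rupture governs the shear term.
R_n = 671 + 1.0 × 450 × 357 / 1000 = 831.6 kN.
Design strength φR_n = 0.75 × 831.6 = 624 kN.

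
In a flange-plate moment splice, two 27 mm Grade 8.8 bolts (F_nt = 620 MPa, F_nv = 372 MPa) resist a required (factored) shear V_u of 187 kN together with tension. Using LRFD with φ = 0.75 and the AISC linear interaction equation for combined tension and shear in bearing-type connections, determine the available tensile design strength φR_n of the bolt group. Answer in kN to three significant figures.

A_b = π·27²/4 = 572.6 mm²; f_rv = 187 × 1000 / (2 × 572.6) = 163.3 MPa.
F'_nt = 1.3 F_nt − (F_nt / φF_nv) f_rv = 1.3·620 − (620/(0.75·372))·163.3 = 443.1 MPa, capped at F_nt → F'_nt = 443.1 MPa.
R_n = F'_nt · A_b · n = 443.1 × 572.6 × 2 / 1000 = 507.4 kN.
Design strength φR_n = 0.75 × 507.4 = 381 kN.

381 kN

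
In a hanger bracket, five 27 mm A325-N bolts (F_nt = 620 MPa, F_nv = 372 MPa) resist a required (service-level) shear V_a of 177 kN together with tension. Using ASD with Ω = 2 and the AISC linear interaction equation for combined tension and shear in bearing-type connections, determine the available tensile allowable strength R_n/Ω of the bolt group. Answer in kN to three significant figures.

A_b = π·27²/4 = 572.6 mm²; f_rv = 177 × 1000 / (5 × 572.6) = 61.83 MPa.
F'_nt = 1.3 F_nt − (Ω F_nt / F_nv) f_rv = 1.3·620 − (2·620/372)·61.83 = 599.9 MPa, capped at F_nt → F'_nt = 599.9 MPa.
R_n = F'_nt · A_b · n = 599.9 × 572.6 × 5 / 1000 = 1717 kN.
Allowable strength R_n/Ω = 1717 / 2 = 859 kN.

859 kN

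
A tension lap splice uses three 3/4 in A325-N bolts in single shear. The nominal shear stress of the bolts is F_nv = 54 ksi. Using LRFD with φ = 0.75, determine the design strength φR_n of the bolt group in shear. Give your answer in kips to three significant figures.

A_b = π × 0.75² / 4 = 0.4418 in².
R_n = F_nv · A_b · n · n_s = 54 × 0.4418 × 3 × 1 = 71.57 kips.
Design strength φR_n = 0.75 × 71.57 = 53.7 kips.

53.7 kips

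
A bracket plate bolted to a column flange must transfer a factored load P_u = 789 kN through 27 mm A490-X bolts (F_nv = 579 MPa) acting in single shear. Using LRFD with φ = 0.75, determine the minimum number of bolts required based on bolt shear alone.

4 bolts

A_b = π·27²/4 = 572.6 mm².
Per-bolt design strength φR_n = 0.75 × 579 × 572.6 × 1 / 1000 = 248.6 kN.
n ≥ 789 / 248.6 = 3.173 → use 4 bolts.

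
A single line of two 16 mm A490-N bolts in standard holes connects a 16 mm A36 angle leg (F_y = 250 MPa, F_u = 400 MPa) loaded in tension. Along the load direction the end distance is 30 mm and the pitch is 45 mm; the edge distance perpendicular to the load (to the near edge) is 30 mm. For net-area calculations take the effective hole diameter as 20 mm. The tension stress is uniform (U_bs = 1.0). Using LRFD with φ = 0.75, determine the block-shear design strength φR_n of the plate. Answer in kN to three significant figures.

226 kN

Shear plane L_v = 30 + 1·45 = 75 mm; A_gv = 75 × 16 = 1200 mm².
A_nv = (75 − 1.5·20) × 16 = 720 mm².
A_nt = (30 − 0.5·20) × 16 = 320 mm².
0.6 F_u A_nv = 172.8 kN; 0.6 F_y A_gv = 180 kN → shear rupture governs the shear term.
R_n = 172.8 + 1.0 × 400 × 320 / 1000 = 300.8 kN.
Design strength φR_n = 0.75 × 300.8 = 226 kN.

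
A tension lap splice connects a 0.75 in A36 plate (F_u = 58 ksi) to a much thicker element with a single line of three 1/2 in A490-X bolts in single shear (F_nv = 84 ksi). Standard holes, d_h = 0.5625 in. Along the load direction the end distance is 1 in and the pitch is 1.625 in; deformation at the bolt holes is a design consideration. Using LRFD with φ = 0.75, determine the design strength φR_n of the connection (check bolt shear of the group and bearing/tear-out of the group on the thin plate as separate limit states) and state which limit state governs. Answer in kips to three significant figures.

Bolt shear: A_b = π·0.5²/4 = 0.1963 in²; R_n = 84 × 0.1963 × 3 × 1 = 49.48 kips → 0.75 × 49.48 = 37.1 kips.
Bearing (1.2 l_c t F_u ≤ 2.4 d t F_u): upper limit = 2.4·0.5·0.75·58 = 52.2 kips.
  Edge l_c = 1 − 0.5625/2 = 0.7188 → r_n = 37.52 kips; interior l_c = 1.625 − 0.5625 = 1.062 → r_n = 52.2 kips.
  R_n,bearing = 1·37.52 + 2·52.2 = 141.9 kips → 0.75 × 141.9 = 106 kips.
Bolt shear governs: 37.1 kips.

37.1 kips (bolt shear governs)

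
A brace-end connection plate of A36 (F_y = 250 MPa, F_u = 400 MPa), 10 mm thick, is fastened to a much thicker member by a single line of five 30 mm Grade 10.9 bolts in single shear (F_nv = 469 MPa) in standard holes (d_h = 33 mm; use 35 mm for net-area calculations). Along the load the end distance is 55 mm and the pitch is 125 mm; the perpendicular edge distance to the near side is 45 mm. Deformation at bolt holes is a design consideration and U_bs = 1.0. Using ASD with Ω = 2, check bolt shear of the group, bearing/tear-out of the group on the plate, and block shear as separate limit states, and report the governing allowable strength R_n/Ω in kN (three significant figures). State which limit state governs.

471 kN (block shear governs)

Bolt shear: A_b = π·30²/4 = 706.9 mm²; R_n = 469 × 706.9 × 5 × 1 / 1000 = 1658 kN → 1658 / 2 = 829 kN.
Bearing: edge l_c = 38.5, r_n = 184.8 kN; interior l_c = 92, r_n = 288 kN; R_n = 184.8 + 4·288 = 1337 kN → 668 kN.
Block shear: A_gv = 5550, A_nv = 3975, A_nt = 275 mm²; R_n = min(0.6F_uA_nv, 0.6F_yA_gv) + U_bs·F_u·A_nt = 942.5 kN → 471 kN.
Block shear governs: 471 kN.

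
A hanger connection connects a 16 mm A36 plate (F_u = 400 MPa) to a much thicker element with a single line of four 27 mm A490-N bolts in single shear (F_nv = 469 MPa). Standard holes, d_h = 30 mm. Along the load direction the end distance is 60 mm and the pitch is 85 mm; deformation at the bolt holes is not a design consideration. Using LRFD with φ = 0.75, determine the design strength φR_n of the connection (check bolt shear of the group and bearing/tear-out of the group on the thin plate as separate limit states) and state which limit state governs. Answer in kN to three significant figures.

806 kN (bolt shear governs)

Bolt shear: A_b = π·27²/4 = 572.6 mm²; R_n = 469 × 572.6 × 4 × 1 / 1000 = 1074 kN → 0.75 × 1074 = 806 kN.
Bearing (1.5 l_c t F_u ≤ 3.0 d t F_u): upper limit = 3.0·27·16·400 / 1000 = 518.4 kN.
  Edge l_c = 60 − 30/2 = 45 → r_n = 432 kN; interior l_c = 85 − 30 = 55 → r_n = 518.4 kN.
  R_n,bearing = 1·432 + 3·518.4 = 1987 kN → 0.75 × 1987 = 1490 kN.
Bolt shear governs: 806 kN.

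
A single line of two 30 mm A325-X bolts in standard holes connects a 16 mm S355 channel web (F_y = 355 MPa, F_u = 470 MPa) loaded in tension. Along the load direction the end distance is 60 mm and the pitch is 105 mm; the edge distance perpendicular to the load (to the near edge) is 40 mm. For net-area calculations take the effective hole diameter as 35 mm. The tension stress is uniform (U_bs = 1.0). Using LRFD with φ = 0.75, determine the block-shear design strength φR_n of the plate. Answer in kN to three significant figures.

Shear plane L_v = 60 + 1·105 = 165 mm; A_gv = 165 × 16 = 2640 mm².
A_nv = (165 − 1.5·35) × 16 = 1800 mm².
A_nt = (40 − 0.5·35) × 16 = 360 mm².
0.6 F_u A_nv = 507.6 kN; 0.6 F_y A_gv = 562.3 kN → shear rupture governs the shear term.
R_n = 507.6 + 1.0 × 470 × 360 / 1000 = 676.8 kN.
Design strength φR_n = 0.75 × 676.8 = 508 kN.

508 kN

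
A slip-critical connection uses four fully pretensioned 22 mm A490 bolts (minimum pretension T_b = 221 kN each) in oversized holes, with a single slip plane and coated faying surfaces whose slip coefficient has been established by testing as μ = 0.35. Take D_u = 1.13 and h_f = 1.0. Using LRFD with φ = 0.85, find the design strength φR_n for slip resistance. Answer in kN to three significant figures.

297 kN

R_n = μ · D_u · h_f · T_b · n_s · n_b = 0.35 × 1.13 × 1.0 × 221 × 1 × 4 = 349.6 kN.
Design strength φR_n = 0.85 × 349.6 = 297 kN.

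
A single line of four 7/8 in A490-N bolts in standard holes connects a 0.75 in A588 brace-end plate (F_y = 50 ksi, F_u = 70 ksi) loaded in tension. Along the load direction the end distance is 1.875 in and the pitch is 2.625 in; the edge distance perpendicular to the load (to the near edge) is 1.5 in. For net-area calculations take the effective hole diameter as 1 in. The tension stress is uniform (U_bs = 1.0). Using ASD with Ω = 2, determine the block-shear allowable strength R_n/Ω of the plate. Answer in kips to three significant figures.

Shear plane L_v = 1.875 + 3·2.625 = 9.75 in; A_gv = 9.75 × 0.75 = 7.312 in².
A_nv = (9.75 − 3.5·1) × 0.75 = 4.688 in².
A_nt = (1.5 − 0.5·1) × 0.75 = 0.75 in².
0.6 F_u A_nv = 196.9 kips; 0.6 F_y A_gv = 219.4 kips → shear rupture governs the shear term.
R_n = 196.9 + 1.0 × 70 × 0.75 = 249.4 kips.
Allowable strength R_n/Ω = 249.4 / 2 = 125 kips.

125 kips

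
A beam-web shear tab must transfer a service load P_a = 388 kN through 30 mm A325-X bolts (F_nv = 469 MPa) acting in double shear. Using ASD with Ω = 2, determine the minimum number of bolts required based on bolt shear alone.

2 bolts

A_b = π·30²/4 = 706.9 mm².
Per-bolt allowable strength R_n/Ω = 469 × 706.9 × 2 / 1000 / 2 = 331.5 kN.
n ≥ 388 / 331.5 = 1.17 → use 2 bolts.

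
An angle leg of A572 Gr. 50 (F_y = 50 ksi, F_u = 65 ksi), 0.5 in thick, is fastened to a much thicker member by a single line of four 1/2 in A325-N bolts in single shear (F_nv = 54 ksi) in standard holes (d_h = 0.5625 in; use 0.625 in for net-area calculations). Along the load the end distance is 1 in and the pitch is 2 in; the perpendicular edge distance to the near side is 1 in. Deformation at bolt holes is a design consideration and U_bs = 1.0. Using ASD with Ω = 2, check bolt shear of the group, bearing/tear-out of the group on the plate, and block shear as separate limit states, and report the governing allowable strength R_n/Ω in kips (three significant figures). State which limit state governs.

21.2 kips (bolt shear governs)

Bolt shear: A_b = π·0.5²/4 = 0.1963 in²; R_n = 54 × 0.1963 × 4 × 1 = 42.41 kips → 42.41 / 2 = 21.2 kips.
Bearing: edge l_c = 0.7188, r_n = 28.03 kips; interior l_c = 1.438, r_n = 39 kips; R_n = 28.03 + 3·39 = 145 kips → 72.5 kips.
Block shear: A_gv = 3.5, A_nv = 2.406, A_nt = 0.3438 in²; R_n = min(0.6F_uA_nv, 0.6F_yA_gv) + U_bs·F_u·A_nt = 116.2 kips → 58.1 kips.
Bolt shear governs: 21.2 kips.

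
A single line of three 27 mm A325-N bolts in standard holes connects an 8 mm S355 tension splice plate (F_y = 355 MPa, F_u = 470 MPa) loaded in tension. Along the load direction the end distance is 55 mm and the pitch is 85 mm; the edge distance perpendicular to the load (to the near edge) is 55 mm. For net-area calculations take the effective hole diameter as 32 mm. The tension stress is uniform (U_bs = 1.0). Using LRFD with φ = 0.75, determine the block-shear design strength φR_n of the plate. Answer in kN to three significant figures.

Shear plane L_v = 55 + 2·85 = 225 mm; A_gv = 225 × 8 = 1800 mm².
A_nv = (225 − 2.5·32) × 8 = 1160 mm².
A_nt = (55 − 0.5·32) × 8 = 312 mm².
0.6 F_u A_nv = 327.1 kN; 0.6 F_y A_gv = 383.4 kN → shear rupture governs the shear term.
R_n = 327.1 + 1.0 × 470 × 312 / 1000 = 473.8 kN.
Design strength φR_n = 0.75 × 473.8 = 355 kN.

355 kN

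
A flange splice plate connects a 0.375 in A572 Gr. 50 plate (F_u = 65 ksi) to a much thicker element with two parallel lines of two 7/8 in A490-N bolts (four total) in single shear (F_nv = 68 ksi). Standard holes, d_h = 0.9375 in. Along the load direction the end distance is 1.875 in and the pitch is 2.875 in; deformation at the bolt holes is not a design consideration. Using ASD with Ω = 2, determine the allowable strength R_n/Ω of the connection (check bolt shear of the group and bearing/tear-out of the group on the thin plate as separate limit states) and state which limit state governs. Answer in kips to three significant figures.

Bolt shear: A_b = π·0.875²/4 = 0.6013 in²; R_n = 68 × 0.6013 × 4 × 1 = 163.6 kips → 163.6 / 2 = 81.8 kips.
Bearing (1.5 l_c t F_u ≤ 3.0 d t F_u): upper limit = 3.0·0.875·0.375·65 = 63.98 kips.
  Edge l_c = 1.875 − 0.9375/2 = 1.406 → r_n = 51.42 kips; interior l_c = 2.875 − 0.9375 = 1.938 → r_n = 63.98 kips.
  R_n,bearing = 2·51.42 + 2·63.98 = 230.8 kips → 230.8 / 2 = 115 kips.
Bolt shear governs: 81.8 kips.

81.8 kips (bolt shear governs)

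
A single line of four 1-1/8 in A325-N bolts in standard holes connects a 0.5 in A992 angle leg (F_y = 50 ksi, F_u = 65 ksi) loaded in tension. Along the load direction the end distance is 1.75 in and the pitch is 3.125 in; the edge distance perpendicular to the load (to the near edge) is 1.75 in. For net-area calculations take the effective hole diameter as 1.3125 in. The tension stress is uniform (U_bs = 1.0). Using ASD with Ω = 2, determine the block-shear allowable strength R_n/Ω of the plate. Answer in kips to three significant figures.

Shear plane L_v = 1.75 + 3·3.125 = 11.12 in; A_gv = 11.12 × 0.5 = 5.562 in².
A_nv = (11.12 − 3.5·1.3125) × 0.5 = 3.266 in².
A_nt = (1.75 − 0.5·1.3125) × 0.5 = 0.5469 in².
0.6 F_u A_nv = 127.4 kips; 0.6 F_y A_gv = 166.9 kips → shear rupture governs the shear term.
R_n = 127.4 + 1.0 × 65 × 0.5469 = 162.9 kips.
Allowable strength R_n/Ω = 162.9 / 2 = 81.5 kips.

81.5 kips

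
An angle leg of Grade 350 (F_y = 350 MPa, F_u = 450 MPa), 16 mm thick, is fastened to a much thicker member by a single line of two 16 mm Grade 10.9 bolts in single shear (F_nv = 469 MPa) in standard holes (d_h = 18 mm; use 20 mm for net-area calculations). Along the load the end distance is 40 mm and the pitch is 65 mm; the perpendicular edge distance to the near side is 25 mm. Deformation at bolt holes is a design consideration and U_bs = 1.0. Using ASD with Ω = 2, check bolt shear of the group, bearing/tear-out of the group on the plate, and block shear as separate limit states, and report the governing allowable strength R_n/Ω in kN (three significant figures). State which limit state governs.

Bolt shear: A_b = π·16²/4 = 201.1 mm²; R_n = 469 × 201.1 × 2 × 1 / 1000 = 188.6 kN → 188.6 / 2 = 94.3 kN.
Bearing: edge l_c = 31, r_n = 267.8 kN; interior l_c = 47, r_n = 276.5 kN; R_n = 267.8 + 1·276.5 = 544.3 kN → 272 kN.
Block shear: A_gv = 1680, A_nv = 1200, A_nt = 240 mm²; R_n = min(0.6F_uA_nv, 0.6F_yA_gv) + U_bs·F_u·A_nt = 432 kN → 216 kN.
Bolt shear governs: 94.3 kN.

94.3 kN (bolt shear governs)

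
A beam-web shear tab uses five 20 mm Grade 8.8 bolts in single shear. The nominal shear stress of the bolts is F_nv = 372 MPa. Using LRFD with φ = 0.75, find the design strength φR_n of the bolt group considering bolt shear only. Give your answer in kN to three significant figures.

438 kN

A_b = π × 20² / 4 = 314.2 mm².
R_n = F_nv · A_b · n · n_s = 372 × 314.2 × 5 × 1 / 1000 = 584.3 kN.
Design strength φR_n = 0.75 × 584.3 = 438 kN.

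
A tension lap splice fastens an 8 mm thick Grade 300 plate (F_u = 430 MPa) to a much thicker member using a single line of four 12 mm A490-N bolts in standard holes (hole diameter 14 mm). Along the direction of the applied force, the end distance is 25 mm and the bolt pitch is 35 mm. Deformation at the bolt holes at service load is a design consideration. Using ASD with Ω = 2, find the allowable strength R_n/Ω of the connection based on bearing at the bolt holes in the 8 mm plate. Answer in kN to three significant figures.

167 kN

Per bolt r_n = 1.2 l_c t F_u ≤ 2.4 d t F_u; upper limit = 2.4 × 12 × 8 × 430 / 1000 = 99.07 kN.
Edge bolt: l_c = 25 − 14/2 = 18 mm → 1.2 × 18 × 8 × 430 / 1000 = 74.3 → r_n = 74.3 kN.
Interior bolts: l_c = 35 − 14 = 21 mm → 1.2 × 21 × 8 × 430 / 1000 = 86.69 → r_n = 86.69 kN.
R_n = 1 × 74.3 + 3 × 86.69 = 334.4 kN.
Allowable strength R_n/Ω = 334.4 / 2 = 167 kN.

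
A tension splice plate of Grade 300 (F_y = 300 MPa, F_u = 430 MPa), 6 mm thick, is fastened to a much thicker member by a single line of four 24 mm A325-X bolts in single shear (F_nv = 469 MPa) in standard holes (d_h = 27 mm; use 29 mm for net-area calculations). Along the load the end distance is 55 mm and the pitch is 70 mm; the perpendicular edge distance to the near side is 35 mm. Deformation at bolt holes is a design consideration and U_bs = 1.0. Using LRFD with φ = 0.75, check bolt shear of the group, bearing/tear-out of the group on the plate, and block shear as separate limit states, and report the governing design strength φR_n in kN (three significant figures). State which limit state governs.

229 kN (block shear governs)

Bolt shear: A_b = π·24²/4 = 452.4 mm²; R_n = 469 × 452.4 × 4 × 1 / 1000 = 848.7 kN → 0.75 × 848.7 = 637 kN.
Bearing: edge l_c = 41.5, r_n = 128.5 kN; interior l_c = 43, r_n = 133.1 kN; R_n = 128.5 + 3·133.1 = 527.9 kN → 396 kN.
Block shear: A_gv = 1590, A_nv = 981, A_nt = 123 mm²; R_n = min(0.6F_uA_nv, 0.6F_yA_gv) + U_bs·F_u·A_nt = 306 kN → 229 kN.
Block shear governs: 229 kN.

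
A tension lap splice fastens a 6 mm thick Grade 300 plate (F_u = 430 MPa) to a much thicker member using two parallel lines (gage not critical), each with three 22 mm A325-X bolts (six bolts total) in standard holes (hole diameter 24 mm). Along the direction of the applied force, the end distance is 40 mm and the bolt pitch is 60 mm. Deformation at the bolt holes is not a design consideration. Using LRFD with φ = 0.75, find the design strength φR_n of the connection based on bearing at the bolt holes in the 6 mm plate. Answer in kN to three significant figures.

580 kN

Per bolt r_n = 1.5 l_c t F_u ≤ 3.0 d t F_u; upper limit = 3.0 × 22 × 6 × 430 / 1000 = 170.3 kN.
Edge bolt: l_c = 40 − 24/2 = 28 mm → 1.5 × 28 × 6 × 430 / 1000 = 108.4 → r_n = 108.4 kN.
Interior bolts: l_c = 60 − 24 = 36 mm → 1.5 × 36 × 6 × 430 / 1000 = 139.3 → r_n = 139.3 kN.
R_n = 2 × 108.4 + 4 × 139.3 = 774 kN.
Design strength φR_n = 0.75 × 774 = 580 kN.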